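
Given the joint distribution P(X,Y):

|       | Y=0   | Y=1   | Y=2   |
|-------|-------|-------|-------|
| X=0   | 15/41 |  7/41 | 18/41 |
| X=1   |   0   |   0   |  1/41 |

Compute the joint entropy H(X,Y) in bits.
1.6182 bits

H(X,Y) = -Σ_{x,y} P(x,y) log₂ P(x,y). Per-cell terms -P(x,y)·log₂P(x,y):
  X=0: 0.5307, 0.4354, 0.5214
  X=1: 0.0000, 0.0000, 0.1307
  (cells with P = 0 contribute 0)
Sum of the 6 terms: H(X,Y) = 1.6182 bits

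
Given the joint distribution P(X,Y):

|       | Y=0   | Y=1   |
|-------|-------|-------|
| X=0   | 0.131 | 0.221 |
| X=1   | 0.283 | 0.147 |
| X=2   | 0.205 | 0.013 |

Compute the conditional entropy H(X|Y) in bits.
1.3788 bits

H(X|Y) = H(X,Y) - H(Y)

H(X,Y) = -Σ_{x,y} P(x,y) log₂ P(x,y). Per-cell terms -P(x,y)·log₂P(x,y):
  X=0: 0.3841393, 0.4813119
  X=1: 0.5153787, 0.4066185
  X=2: 0.4686924, 0.0814495
Sum of the 6 terms: H(X,Y) = 2.337590 bits

Marginal of Y (column sums):
  P(Y=0) = 0.131 + 0.283 + 0.205 = 0.619
  P(Y=1) = 0.221 + 0.147 + 0.013 = 0.381
H(Y) = -[0.619·log₂(0.619) + 0.381·log₂(0.381)]
  = 0.4283410 + 0.5304042 = 0.958745 bits

H(X|Y) = H(X,Y) - H(Y) = 2.337590 - 0.958745 = 1.3788 bits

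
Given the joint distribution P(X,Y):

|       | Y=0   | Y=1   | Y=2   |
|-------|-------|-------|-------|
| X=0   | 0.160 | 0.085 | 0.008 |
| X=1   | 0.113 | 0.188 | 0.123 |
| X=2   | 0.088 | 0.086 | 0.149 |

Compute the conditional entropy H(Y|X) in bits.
1.4307 bits

H(Y|X) = H(X,Y) - H(X)

H(X,Y) = -Σ_{x,y} P(x,y) log₂ P(x,y). Per-cell terms -P(x,y)·log₂P(x,y):
  X=0: 0.42302, 0.30229, 0.05573
  X=1: 0.35545, 0.45330, 0.37186
  X=2: 0.30856, 0.30440, 0.40925
Sum of the 9 terms: H(X,Y) = 2.98386 bits

Marginal of X (row sums):
  P(X=0) = 0.160 + 0.085 + 0.008 = 0.253
  P(X=1) = 0.113 + 0.188 + 0.123 = 0.424
  P(X=2) = 0.088 + 0.086 + 0.149 = 0.323
H(X) = -[0.253·log₂(0.253) + 0.424·log₂(0.424) + 0.323·log₂(0.323)]
  = 0.50165 + 0.52485 + 0.52662 = 1.55312 bits

H(Y|X) = H(X,Y) - H(X) = 2.98386 - 1.55312 = 1.4307 bits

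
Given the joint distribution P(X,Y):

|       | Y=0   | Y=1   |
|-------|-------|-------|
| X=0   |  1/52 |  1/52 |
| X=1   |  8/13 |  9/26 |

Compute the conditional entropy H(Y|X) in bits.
0.9449 bits

H(Y|X) = H(X,Y) - H(X)

H(X,Y) = -Σ_{x,y} P(x,y) log₂ P(x,y). Per-cell terms -P(x,y)·log₂P(x,y):
  X=0: 0.10962, 0.10962
  X=1: 0.43104, 0.52979
Sum of the 4 terms: H(X,Y) = 1.1801 bits

Marginal of X (row sums):
  P(X=0) = 1/52 + 1/52 = 1/26
  P(X=1) = 8/13 + 9/26 = 25/26
H(X) = -[(1/26)·log₂(1/26) + (25/26)·log₂(25/26)]
  = 0.18079 + 0.05441 = 0.2352 bits

H(Y|X) = H(X,Y) - H(X) = 1.1801 - 0.2352 = 0.9449 bits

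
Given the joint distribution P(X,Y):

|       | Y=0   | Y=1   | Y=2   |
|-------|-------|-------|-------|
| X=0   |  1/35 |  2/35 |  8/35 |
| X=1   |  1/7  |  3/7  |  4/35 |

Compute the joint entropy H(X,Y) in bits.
2.1518 bits

H(X,Y) = -Σ_{x,y} P(x,y) log₂ P(x,y). Per-cell terms -P(x,y)·log₂P(x,y):
  X=0: 0.14655, 0.23596, 0.48669
  X=1: 0.40105, 0.52388, 0.35763
Sum of the 6 terms: H(X,Y) = 2.1518 bits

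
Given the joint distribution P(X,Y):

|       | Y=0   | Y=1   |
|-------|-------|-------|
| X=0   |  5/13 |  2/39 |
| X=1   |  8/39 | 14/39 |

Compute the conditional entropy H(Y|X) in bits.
0.7612 bits

H(Y|X) = H(X,Y) - H(X)

H(X,Y) = -Σ_{x,y} P(x,y) log₂ P(x,y). Per-cell terms -P(x,y)·log₂P(x,y):
  X=0: 0.53020, 0.21976
  X=1: 0.46880, 0.53058
Sum of the 4 terms: H(X,Y) = 1.7493 bits

Marginal of X (row sums):
  P(X=0) = 5/13 + 2/39 = 17/39
  P(X=1) = 8/39 + 14/39 = 22/39
H(X) = -[(17/39)·log₂(17/39) + (22/39)·log₂(22/39)]
  = 0.52218 + 0.46593 = 0.9881 bits

H(Y|X) = H(X,Y) - H(X) = 1.7493 - 0.9881 = 0.7612 bits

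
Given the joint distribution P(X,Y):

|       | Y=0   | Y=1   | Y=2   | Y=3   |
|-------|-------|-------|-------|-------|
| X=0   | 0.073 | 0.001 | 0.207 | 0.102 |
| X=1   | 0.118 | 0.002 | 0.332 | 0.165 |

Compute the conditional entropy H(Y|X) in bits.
1.4705 bits

H(Y|X) = H(X,Y) - H(X)

H(X,Y) = -Σ_{x,y} P(x,y) log₂ P(x,y). Per-cell terms -P(x,y)·log₂P(x,y):
  X=0: 0.2756451, 0.0099658, 0.4703655, 0.3359226
  X=1: 0.3638107, 0.0179316, 0.5281273, 0.4289112
Sum of the 8 terms: H(X,Y) = 2.430680 bits

Marginal of X (row sums):
  P(X=0) = 0.073 + 0.001 + 0.207 + 0.102 = 0.383
  P(X=1) = 0.118 + 0.002 + 0.332 + 0.165 = 0.617
H(X) = -[0.383·log₂(0.383) + 0.617·log₂(0.617)]
  = 0.5302956 + 0.4298377 = 0.960133 bits

H(Y|X) = H(X,Y) - H(X) = 2.430680 - 0.960133 = 1.4705 bits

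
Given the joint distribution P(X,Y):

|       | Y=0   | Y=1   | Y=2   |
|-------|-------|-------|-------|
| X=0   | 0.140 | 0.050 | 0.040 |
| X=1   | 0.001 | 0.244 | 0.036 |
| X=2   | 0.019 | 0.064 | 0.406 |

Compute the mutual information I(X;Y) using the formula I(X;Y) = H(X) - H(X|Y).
0.5995 bits

I(X;Y) = H(X) - H(X|Y)

Marginal of X (row sums):
  P(X=0) = 0.140 + 0.050 + 0.040 = 0.230
  P(X=1) = 0.001 + 0.244 + 0.036 = 0.281
  P(X=2) = 0.019 + 0.064 + 0.406 = 0.489
H(X) = -[0.230·log₂(0.230) + 0.281·log₂(0.281) + 0.489·log₂(0.489)]
  = 0.4877 + 0.5146 + 0.5047 = 1.5070 bits

Marginal of Y (column sums):
  P(Y=0) = 0.140 + 0.001 + 0.019 = 0.160
  P(Y=1) = 0.050 + 0.244 + 0.064 = 0.358
  P(Y=2) = 0.040 + 0.036 + 0.406 = 0.482
H(X|Y) = Σ_y P(y)·H(X|Y=y):
  Y=0: P(Y=0) = 0.160, P(X|Y=0) = (7/8, 1/160, 19/160) → H(X|Y=0) = 0.5794
  Y=1: P(Y=1) = 0.358, P(X|Y=1) = (25/179, 122/179, 32/179) → H(X|Y=1) = 1.2176
  Y=2: P(Y=2) = 0.482, P(X|Y=2) = (20/241, 18/241, 203/241) → H(X|Y=2) = 0.7861
H(X|Y) = 0.160·0.5794 + 0.358·1.2176 + 0.482·0.7861 = 0.9075 bits

I(X;Y) = H(X) - H(X|Y) = 1.5070 - 0.9075 = 0.5995 bits

Cross-check via I(X;Y) = H(X) + H(Y) - H(X,Y): computing H(Y) from the column sums and H(X,Y) from the 9 cells in the same way gives H(Y) = 1.4611 bits and H(X,Y) = 2.3686 bits, so
I(X;Y) = 1.5070 + 1.4611 - 2.3686 = 0.5995 bits ✓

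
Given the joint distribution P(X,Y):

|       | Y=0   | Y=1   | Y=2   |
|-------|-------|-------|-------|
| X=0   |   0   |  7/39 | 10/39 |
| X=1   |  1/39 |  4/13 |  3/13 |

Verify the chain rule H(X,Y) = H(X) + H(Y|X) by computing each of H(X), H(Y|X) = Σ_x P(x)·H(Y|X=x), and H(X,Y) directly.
H(X) = 0.9881 bits, H(Y|X) = 1.1070 bits, H(X,Y) = 2.0952 bits

Marginal of X (row sums):
  P(X=0) = 0 + 7/39 + 10/39 = 17/39
  P(X=1) = 1/39 + 4/13 + 3/13 = 22/39
H(X) = -[(17/39)·log₂(17/39) + (22/39)·log₂(22/39)]
  = 0.5222 + 0.4659 = 0.9881 bits

H(Y|X) = Σ_x P(x)·H(Y|X=x):
  X=0: P(X=0) = 17/39, P(Y|X=0) = (0, 7/17, 10/17) → H(Y|X=0) = 0.9774
  X=1: P(X=1) = 22/39, P(Y|X=1) = (1/22, 6/11, 9/22) → H(Y|X=1) = 1.2072
H(Y|X) = (17/39)·0.9774 + (22/39)·1.2072 = 1.1070 bits

H(X,Y) = -Σ_{x,y} P(x,y) log₂ P(x,y). Per-cell terms -P(x,y)·log₂P(x,y):
  X=0: 0.0000, 0.4448, 0.5035
  X=1: 0.1355, 0.5232, 0.4882
  (cells with P = 0 contribute 0)
Sum of the 6 terms: H(X,Y) = 2.0952 bits

Chain rule check:
  H(X) + H(Y|X) = 0.9881 + 1.1070 = 2.0951 bits
  H(X,Y) = 2.0952 bits
✓ Chain rule verified (Δ = 0.0001 is 4-dp rounding noise: each of the three values was rounded independently).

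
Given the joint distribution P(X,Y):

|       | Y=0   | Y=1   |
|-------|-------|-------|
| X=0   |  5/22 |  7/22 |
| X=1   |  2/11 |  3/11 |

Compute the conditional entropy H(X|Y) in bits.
0.9938 bits

H(X|Y) = H(X,Y) - H(Y)

H(X,Y) = -Σ_{x,y} P(x,y) log₂ P(x,y). Per-cell terms -P(x,y)·log₂P(x,y):
  X=0: 0.4857963, 0.5256608
  X=1: 0.4471694, 0.5112189
Sum of the 4 terms: H(X,Y) = 1.969845 bits

Marginal of Y (column sums):
  P(Y=0) = 5/22 + 2/11 = 9/22
  P(Y=1) = 7/22 + 3/11 = 13/22
H(Y) = -[(9/22)·log₂(9/22) + (13/22)·log₂(13/22)]
  = 0.5275254 + 0.4484952 = 0.976021 bits

H(X|Y) = H(X,Y) - H(Y) = 1.969845 - 0.976021 = 0.9938 bits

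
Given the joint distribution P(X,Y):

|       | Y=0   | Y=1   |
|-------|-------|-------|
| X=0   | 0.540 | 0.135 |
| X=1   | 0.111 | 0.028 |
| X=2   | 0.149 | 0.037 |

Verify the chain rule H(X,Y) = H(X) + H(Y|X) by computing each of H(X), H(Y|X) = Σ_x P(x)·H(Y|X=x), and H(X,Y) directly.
H(X) = 1.2298 bits, H(Y|X) = 0.7219 bits, H(X,Y) = 1.9517 bits

Marginal of X (row sums):
  P(X=0) = 0.540 + 0.135 = 0.675
  P(X=1) = 0.111 + 0.028 = 0.139
  P(X=2) = 0.149 + 0.037 = 0.186
H(X) = -[0.675·log₂(0.675) + 0.139·log₂(0.139) + 0.186·log₂(0.186)]
  = 0.38275 + 0.39571 + 0.45135 = 1.2298 bits

H(Y|X) = Σ_x P(x)·H(Y|X=x):
  X=0: P(X=0) = 0.675, P(Y|X=0) = (4/5, 1/5) → H(Y|X=0) = 0.72193
  X=1: P(X=1) = 0.139, P(Y|X=1) = (111/139, 28/139) → H(Y|X=1) = 0.72480
  X=2: P(X=2) = 0.186, P(Y|X=2) = (149/186, 37/186) → H(Y|X=2) = 0.71977
H(Y|X) = 0.675·0.72193 + 0.139·0.72480 + 0.186·0.71977 = 0.7219 bits

H(X,Y) = -Σ_{x,y} P(x,y) log₂ P(x,y). Per-cell terms -P(x,y)·log₂P(x,y):
  X=0: 0.48004, 0.39001
  X=1: 0.35202, 0.14444
  X=2: 0.40925, 0.17598
Sum of the 6 terms: H(X,Y) = 1.9517 bits

Chain rule check:
  H(X) + H(Y|X) = 1.2298 + 0.7219 = 1.9517 bits
  H(X,Y) = 1.9517 bits
✓ Chain rule verified.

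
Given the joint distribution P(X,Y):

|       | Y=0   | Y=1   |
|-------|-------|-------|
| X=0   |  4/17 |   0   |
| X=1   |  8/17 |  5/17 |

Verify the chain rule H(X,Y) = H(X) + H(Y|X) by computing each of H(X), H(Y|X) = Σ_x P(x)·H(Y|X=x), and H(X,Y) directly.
H(X) = 0.7871 bits, H(Y|X) = 0.7351 bits, H(X,Y) = 1.5222 bits

Marginal of X (row sums):
  P(X=0) = 4/17 + 0 = 4/17
  P(X=1) = 8/17 + 5/17 = 13/17
H(X) = -[(4/17)·log₂(4/17) + (13/17)·log₂(13/17)]
  = 0.49117 + 0.29596 = 0.7871 bits

H(Y|X) = Σ_x P(x)·H(Y|X=x):
  X=0: P(X=0) = 4/17, P(Y|X=0) = (1, 0) → H(Y|X=0) = 0.00000
  X=1: P(X=1) = 13/17, P(Y|X=1) = (8/13, 5/13) → H(Y|X=1) = 0.96124
H(Y|X) = (4/17)·0.00000 + (13/17)·0.96124 = 0.7351 bits

H(X,Y) = -Σ_{x,y} P(x,y) log₂ P(x,y). Per-cell terms -P(x,y)·log₂P(x,y):
  X=0: 0.49117, 0.00000
  X=1: 0.51175, 0.51927
  (cells with P = 0 contribute 0)
Sum of the 4 terms: H(X,Y) = 1.5222 bits

Chain rule check:
  H(X) + H(Y|X) = 0.7871 + 0.7351 = 1.5222 bits
  H(X,Y) = 1.5222 bits
✓ Chain rule verified.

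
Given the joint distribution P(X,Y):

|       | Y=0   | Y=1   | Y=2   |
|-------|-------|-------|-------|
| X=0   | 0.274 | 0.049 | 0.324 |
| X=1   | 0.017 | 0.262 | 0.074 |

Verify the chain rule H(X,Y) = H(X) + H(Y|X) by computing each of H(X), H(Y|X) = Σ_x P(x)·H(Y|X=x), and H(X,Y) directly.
H(X) = 0.9367 bits, H(Y|X) = 1.1992 bits, H(X,Y) = 2.1359 bits

Marginal of X (row sums):
  P(X=0) = 0.274 + 0.049 + 0.324 = 0.647
  P(X=1) = 0.017 + 0.262 + 0.074 = 0.353
H(X) = -[0.647·log₂(0.647) + 0.353·log₂(0.353)]
  = 0.40642 + 0.53030 = 0.9367 bits

H(Y|X) = Σ_x P(x)·H(Y|X=x):
  X=0: P(X=0) = 0.647, P(Y|X=0) = (274/647, 49/647, 324/647) → H(Y|X=0) = 1.30657
  X=1: P(X=1) = 0.353, P(Y|X=1) = (17/353, 262/353, 74/353) → H(Y|X=1) = 1.00250
H(Y|X) = 0.647·1.30657 + 0.353·1.00250 = 1.1992 bits

H(X,Y) = -Σ_{x,y} P(x,y) log₂ P(x,y). Per-cell terms -P(x,y)·log₂P(x,y):
  X=0: 0.51176, 0.21320, 0.52680
  X=1: 0.09993, 0.50628, 0.27797
Sum of the 6 terms: H(X,Y) = 2.1359 bits

Chain rule check:
  H(X) + H(Y|X) = 0.9367 + 1.1992 = 2.1359 bits
  H(X,Y) = 2.1359 bits
✓ Chain rule verified.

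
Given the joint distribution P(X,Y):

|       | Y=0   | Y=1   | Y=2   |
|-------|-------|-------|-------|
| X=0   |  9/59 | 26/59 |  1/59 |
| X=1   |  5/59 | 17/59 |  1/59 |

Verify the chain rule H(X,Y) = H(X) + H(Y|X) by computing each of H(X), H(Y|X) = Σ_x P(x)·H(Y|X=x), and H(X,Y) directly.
H(X) = 0.9647 bits, H(Y|X) = 0.9885 bits, H(X,Y) = 1.9532 bits

Marginal of X (row sums):
  P(X=0) = 9/59 + 26/59 + 1/59 = 36/59
  P(X=1) = 5/59 + 17/59 + 1/59 = 23/59
H(X) = -[(36/59)·log₂(36/59) + (23/59)·log₂(23/59)]
  = 0.43488 + 0.52981 = 0.9647 bits

H(Y|X) = Σ_x P(x)·H(Y|X=x):
  X=0: P(X=0) = 36/59, P(Y|X=0) = (1/4, 13/18, 1/36) → H(Y|X=0) = 0.98268
  X=1: P(X=1) = 23/59, P(Y|X=1) = (5/23, 17/23, 1/23) → H(Y|X=1) = 0.99763
H(Y|X) = (36/59)·0.98268 + (23/59)·0.99763 = 0.9885 bits

H(X,Y) = -Σ_{x,y} P(x,y) log₂ P(x,y). Per-cell terms -P(x,y)·log₂P(x,y):
  X=0: 0.41380, 0.52097, 0.09971
  X=1: 0.30176, 0.51726, 0.09971
Sum of the 6 terms: H(X,Y) = 1.9532 bits

Chain rule check:
  H(X) + H(Y|X) = 0.9647 + 0.9885 = 1.9532 bits
  H(X,Y) = 1.9532 bits
✓ Chain rule verified.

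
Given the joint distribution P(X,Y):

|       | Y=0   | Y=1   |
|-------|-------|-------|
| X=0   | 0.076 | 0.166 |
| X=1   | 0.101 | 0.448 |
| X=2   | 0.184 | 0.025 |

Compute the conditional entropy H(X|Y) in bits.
1.2046 bits

H(X|Y) = H(X,Y) - H(Y)

H(X,Y) = -Σ_{x,y} P(x,y) log₂ P(x,y). Per-cell terms -P(x,y)·log₂P(x,y):
  X=0: 0.28256, 0.43006
  X=1: 0.33406, 0.51898
  X=2: 0.44937, 0.13305
Sum of the 6 terms: H(X,Y) = 2.1481 bits

Marginal of Y (column sums):
  P(Y=0) = 0.076 + 0.101 + 0.184 = 0.361
  P(Y=1) = 0.166 + 0.448 + 0.025 = 0.639
H(Y) = -[0.361·log₂(0.361) + 0.639·log₂(0.639)]
  = 0.53064 + 0.41287 = 0.9435 bits

H(X|Y) = H(X,Y) - H(Y) = 2.1481 - 0.9435 = 1.2046 bits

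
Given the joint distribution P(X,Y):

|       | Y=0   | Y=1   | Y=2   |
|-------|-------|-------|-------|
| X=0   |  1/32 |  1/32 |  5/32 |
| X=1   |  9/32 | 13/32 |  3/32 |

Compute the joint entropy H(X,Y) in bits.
2.0938 bits

H(X,Y) = -Σ_{x,y} P(x,y) log₂ P(x,y). Per-cell terms -P(x,y)·log₂P(x,y):
  X=0: 0.15625, 0.15625, 0.41845
  X=1: 0.51471, 0.52795, 0.32016
Sum of the 6 terms: H(X,Y) = 2.0938 bits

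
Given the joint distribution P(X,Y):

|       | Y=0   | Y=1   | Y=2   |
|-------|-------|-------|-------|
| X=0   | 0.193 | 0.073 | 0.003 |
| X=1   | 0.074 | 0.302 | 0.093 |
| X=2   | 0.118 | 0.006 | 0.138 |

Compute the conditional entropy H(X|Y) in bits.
1.1286 bits

H(X|Y) = H(X,Y) - H(Y)

H(X,Y) = -Σ_{x,y} P(x,y) log₂ P(x,y). Per-cell terms -P(x,y)·log₂P(x,y):
  X=0: 0.458052, 0.275645, 0.025142
  X=1: 0.277968, 0.521669, 0.318676
  X=2: 0.363811, 0.044285, 0.394302
Sum of the 9 terms: H(X,Y) = 2.679550 bits

Marginal of Y (column sums):
  P(Y=0) = 0.193 + 0.074 + 0.118 = 0.385
  P(Y=1) = 0.073 + 0.302 + 0.006 = 0.381
  P(Y=2) = 0.003 + 0.093 + 0.138 = 0.234
H(Y) = -[0.385·log₂(0.385) + 0.381·log₂(0.381) + 0.234·log₂(0.234)]
  = 0.530172 + 0.530404 + 0.490328 = 1.550904 bits

H(X|Y) = H(X,Y) - H(Y) = 2.679550 - 1.550904 = 1.1286 bits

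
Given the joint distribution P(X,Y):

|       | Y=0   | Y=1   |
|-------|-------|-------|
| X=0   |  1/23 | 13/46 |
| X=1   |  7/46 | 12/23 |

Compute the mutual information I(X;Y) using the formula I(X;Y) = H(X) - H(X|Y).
0.0091 bits

I(X;Y) = H(X) - H(X|Y)

Marginal of X (row sums):
  P(X=0) = 1/23 + 13/46 = 15/46
  P(X=1) = 7/46 + 12/23 = 31/46
H(X) = -[(15/46)·log₂(15/46) + (31/46)·log₂(31/46)]
  = 0.5272 + 0.3837 = 0.9109 bits

Marginal of Y (column sums):
  P(Y=0) = 1/23 + 7/46 = 9/46
  P(Y=1) = 13/46 + 12/23 = 37/46
H(X|Y) = Σ_y P(y)·H(X|Y=y):
  Y=0: P(Y=0) = 9/46, P(X|Y=0) = (2/9, 7/9) → H(X|Y=0) = 0.7642
  Y=1: P(Y=1) = 37/46, P(X|Y=1) = (13/37, 24/37) → H(X|Y=1) = 0.9353
H(X|Y) = (9/46)·0.7642 + (37/46)·0.9353 = 0.9018 bits

I(X;Y) = H(X) - H(X|Y) = 0.9109 - 0.9018 = 0.0091 bits

Cross-check via I(X;Y) = H(X) + H(Y) - H(X,Y): computing H(Y) from the column sums and H(X,Y) from the 4 cells in the same way gives H(Y) = 0.7131 bits and H(X,Y) = 1.6149 bits, so
I(X;Y) = 0.9109 + 0.7131 - 1.6149 = 0.0091 bits ✓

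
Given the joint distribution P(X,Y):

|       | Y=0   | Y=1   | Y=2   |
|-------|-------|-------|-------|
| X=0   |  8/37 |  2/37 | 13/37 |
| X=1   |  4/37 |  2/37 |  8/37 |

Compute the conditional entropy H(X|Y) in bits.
0.9501 bits

H(X|Y) = H(X,Y) - H(Y)

H(X,Y) = -Σ_{x,y} P(x,y) log₂ P(x,y). Per-cell terms -P(x,y)·log₂P(x,y):
  X=0: 0.47772, 0.22754, 0.53019
  X=1: 0.34697, 0.22754, 0.47772
Sum of the 6 terms: H(X,Y) = 2.2877 bits

Marginal of Y (column sums):
  P(Y=0) = 8/37 + 4/37 = 12/37
  P(Y=1) = 2/37 + 2/37 = 4/37
  P(Y=2) = 13/37 + 8/37 = 21/37
H(Y) = -[(12/37)·log₂(12/37) + (4/37)·log₂(4/37) + (21/37)·log₂(21/37)]
  = 0.52686 + 0.34697 + 0.46378 = 1.3376 bits

H(X|Y) = H(X,Y) - H(Y) = 2.2877 - 1.3376 = 0.9501 bits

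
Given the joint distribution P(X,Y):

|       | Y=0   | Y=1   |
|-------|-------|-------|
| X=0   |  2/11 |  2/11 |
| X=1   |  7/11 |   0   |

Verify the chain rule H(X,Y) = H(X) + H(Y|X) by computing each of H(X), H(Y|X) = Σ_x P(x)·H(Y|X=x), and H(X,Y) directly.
H(X) = 0.9457 bits, H(Y|X) = 0.3636 bits, H(X,Y) = 1.3093 bits

Marginal of X (row sums):
  P(X=0) = 2/11 + 2/11 = 4/11
  P(X=1) = 7/11 + 0 = 7/11
H(X) = -[(4/11)·log₂(4/11) + (7/11)·log₂(7/11)]
  = 0.53070 + 0.41496 = 0.9457 bits

H(Y|X) = Σ_x P(x)·H(Y|X=x):
  X=0: P(X=0) = 4/11, P(Y|X=0) = (1/2, 1/2) → H(Y|X=0) = 1.00000
  X=1: P(X=1) = 7/11, P(Y|X=1) = (1, 0) → H(Y|X=1) = 0.00000
H(Y|X) = (4/11)·1.00000 + (7/11)·0.00000 = 0.3636 bits

H(X,Y) = -Σ_{x,y} P(x,y) log₂ P(x,y). Per-cell terms -P(x,y)·log₂P(x,y):
  X=0: 0.44717, 0.44717
  X=1: 0.41496, 0.00000
  (cells with P = 0 contribute 0)
Sum of the 4 terms: H(X,Y) = 1.3093 bits

Chain rule check:
  H(X) + H(Y|X) = 0.9457 + 0.3636 = 1.3093 bits
  H(X,Y) = 1.3093 bits
✓ Chain rule verified.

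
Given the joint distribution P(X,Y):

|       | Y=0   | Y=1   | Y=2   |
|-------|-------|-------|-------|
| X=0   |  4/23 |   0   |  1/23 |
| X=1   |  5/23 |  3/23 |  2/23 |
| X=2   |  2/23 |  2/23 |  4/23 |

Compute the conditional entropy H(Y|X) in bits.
1.3245 bits

H(Y|X) = H(X,Y) - H(X)

H(X,Y) = -Σ_{x,y} P(x,y) log₂ P(x,y). Per-cell terms -P(x,y)·log₂P(x,y):
  X=0: 0.438880, 0.000000, 0.196677
  X=1: 0.478616, 0.383296, 0.306397
  X=2: 0.306397, 0.306397, 0.438880
  (cells with P = 0 contribute 0)
Sum of the 9 terms: H(X,Y) = 2.85554 bits

Marginal of X (row sums):
  P(X=0) = 4/23 + 0 + 1/23 = 5/23
  P(X=1) = 5/23 + 3/23 + 2/23 = 10/23
  P(X=2) = 2/23 + 2/23 + 4/23 = 8/23
H(X) = -[(5/23)·log₂(5/23) + (10/23)·log₂(10/23) + (8/23)·log₂(8/23)]
  = 0.478616 + 0.522450 + 0.529935 = 1.53100 bits

H(Y|X) = H(X,Y) - H(X) = 2.85554 - 1.53100 = 1.3245 bits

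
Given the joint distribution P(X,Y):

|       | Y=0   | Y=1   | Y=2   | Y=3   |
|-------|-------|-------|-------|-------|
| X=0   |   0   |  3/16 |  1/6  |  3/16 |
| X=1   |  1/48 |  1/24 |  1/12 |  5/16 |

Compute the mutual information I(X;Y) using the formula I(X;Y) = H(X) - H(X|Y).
0.1314 bits

I(X;Y) = H(X) - H(X|Y)

Marginal of X (row sums):
  P(X=0) = 0 + 3/16 + 1/6 + 3/16 = 13/24
  P(X=1) = 1/48 + 1/24 + 1/12 + 5/16 = 11/24
H(X) = -[(13/24)·log₂(13/24) + (11/24)·log₂(11/24)]
  = 0.479117 + 0.515868 = 0.994985 bits

Marginal of Y (column sums):
  P(Y=0) = 0 + 1/48 = 1/48
  P(Y=1) = 3/16 + 1/24 = 11/48
  P(Y=2) = 1/6 + 1/12 = 1/4
  P(Y=3) = 3/16 + 5/16 = 1/2
H(X|Y) = Σ_y P(y)·H(X|Y=y):
  Y=0: P(Y=0) = 1/48, P(X|Y=0) = (0, 1) → H(X|Y=0) = 0.000000
  Y=1: P(Y=1) = 11/48, P(X|Y=1) = (9/11, 2/11) → H(X|Y=1) = 0.684038
  Y=2: P(Y=2) = 1/4, P(X|Y=2) = (2/3, 1/3) → H(X|Y=2) = 0.918296
  Y=3: P(Y=3) = 1/2, P(X|Y=3) = (3/8, 5/8) → H(X|Y=3) = 0.954434
H(X|Y) = (1/48)·0.000000 + (11/48)·0.684038 + (1/4)·0.918296 + (1/2)·0.954434 = 0.863550 bits

I(X;Y) = H(X) - H(X|Y) = 0.994985 - 0.863550 = 0.1314 bits

Cross-check via I(X;Y) = H(X) + H(Y) - H(X,Y): computing H(Y) from the column sums and H(X,Y) from the 8 cells in the same way gives H(Y) = 1.603454 bits and H(X,Y) = 2.467004 bits, so
I(X;Y) = 0.994985 + 1.603454 - 2.467004 = 0.1314 bits ✓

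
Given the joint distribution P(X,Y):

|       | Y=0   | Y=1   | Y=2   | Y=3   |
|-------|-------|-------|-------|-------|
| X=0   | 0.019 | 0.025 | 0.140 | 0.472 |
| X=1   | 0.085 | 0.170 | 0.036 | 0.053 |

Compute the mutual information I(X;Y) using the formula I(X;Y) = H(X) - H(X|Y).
0.3731 bits

I(X;Y) = H(X) - H(X|Y)

Marginal of X (row sums):
  P(X=0) = 0.019 + 0.025 + 0.140 + 0.472 = 0.656
  P(X=1) = 0.085 + 0.170 + 0.036 + 0.053 = 0.344
H(X) = -[0.656·log₂(0.656) + 0.344·log₂(0.344)]
  = 0.3990 + 0.5296 = 0.9286 bits

Marginal of Y (column sums):
  P(Y=0) = 0.019 + 0.085 = 0.104
  P(Y=1) = 0.025 + 0.170 = 0.195
  P(Y=2) = 0.140 + 0.036 = 0.176
  P(Y=3) = 0.472 + 0.053 = 0.525
H(X|Y) = Σ_y P(y)·H(X|Y=y):
  Y=0: P(Y=0) = 0.104, P(X|Y=0) = (19/104, 85/104) → H(X|Y=0) = 0.6859
  Y=1: P(Y=1) = 0.195, P(X|Y=1) = (5/39, 34/39) → H(X|Y=1) = 0.5525
  Y=2: P(Y=2) = 0.176, P(X|Y=2) = (35/44, 9/44) → H(X|Y=2) = 0.7309
  Y=3: P(Y=3) = 0.525, P(X|Y=3) = (472/525, 53/525) → H(X|Y=3) = 0.4720
H(X|Y) = 0.104·0.6859 + 0.195·0.5525 + 0.176·0.7309 + 0.525·0.4720 = 0.5555 bits

I(X;Y) = H(X) - H(X|Y) = 0.9286 - 0.5555 = 0.3731 bits

Cross-check via I(X;Y) = H(X) + H(Y) - H(X,Y): computing H(Y) from the column sums and H(X,Y) from the 8 cells in the same way gives H(Y) = 1.7287 bits and H(X,Y) = 2.2842 bits, so
I(X;Y) = 0.9286 + 1.7287 - 2.2842 = 0.3731 bits ✓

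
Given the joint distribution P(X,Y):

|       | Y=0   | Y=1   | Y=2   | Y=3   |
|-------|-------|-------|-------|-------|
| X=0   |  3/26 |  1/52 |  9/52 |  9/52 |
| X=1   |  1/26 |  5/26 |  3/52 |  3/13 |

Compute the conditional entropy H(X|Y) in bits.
0.8029 bits

H(X|Y) = H(X,Y) - H(Y)

H(X,Y) = -Σ_{x,y} P(x,y) log₂ P(x,y). Per-cell terms -P(x,y)·log₂P(x,y):
  X=0: 0.35948, 0.10962, 0.43797, 0.43797
  X=1: 0.18079, 0.45741, 0.23743, 0.48819
Sum of the 8 terms: H(X,Y) = 2.7089 bits

Marginal of Y (column sums):
  P(Y=0) = 3/26 + 1/26 = 2/13
  P(Y=1) = 1/52 + 5/26 = 11/52
  P(Y=2) = 9/52 + 3/52 = 3/13
  P(Y=3) = 9/52 + 3/13 = 21/52
H(Y) = -[(2/13)·log₂(2/13) + (11/52)·log₂(11/52) + (3/13)·log₂(3/13) + (21/52)·log₂(21/52)]
  = 0.41545 + 0.47406 + 0.48819 + 0.52828 = 1.9060 bits

H(X|Y) = H(X,Y) - H(Y) = 2.7089 - 1.9060 = 0.8029 bits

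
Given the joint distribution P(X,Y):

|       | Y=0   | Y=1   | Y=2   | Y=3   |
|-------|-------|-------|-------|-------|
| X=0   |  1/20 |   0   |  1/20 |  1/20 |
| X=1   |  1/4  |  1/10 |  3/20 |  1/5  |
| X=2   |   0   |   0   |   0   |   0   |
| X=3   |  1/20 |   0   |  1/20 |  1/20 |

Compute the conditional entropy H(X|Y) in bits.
1.1203 bits

H(X|Y) = H(X,Y) - H(Y)

H(X,Y) = -Σ_{x,y} P(x,y) log₂ P(x,y). Per-cell terms -P(x,y)·log₂P(x,y):
  X=0: 0.2161, 0.0000, 0.2161, 0.2161
  X=1: 0.5000, 0.3322, 0.4105, 0.4644
  X=2: 0.0000, 0.0000, 0.0000, 0.0000
  X=3: 0.2161, 0.0000, 0.2161, 0.2161
  (cells with P = 0 contribute 0)
Sum of the 16 terms: H(X,Y) = 3.0037 bits

Marginal of Y (column sums):
  P(Y=0) = 1/20 + 1/4 + 0 + 1/20 = 7/20
  P(Y=1) = 0 + 1/10 + 0 + 0 = 1/10
  P(Y=2) = 1/20 + 3/20 + 0 + 1/20 = 1/4
  P(Y=3) = 1/20 + 1/5 + 0 + 1/20 = 3/10
H(Y) = -[(7/20)·log₂(7/20) + (1/10)·log₂(1/10) + (1/4)·log₂(1/4) + (3/10)·log₂(3/10)]
  = 0.5301 + 0.3322 + 0.5000 + 0.5211 = 1.8834 bits

H(X|Y) = H(X,Y) - H(Y) = 3.0037 - 1.8834 = 1.1203 bits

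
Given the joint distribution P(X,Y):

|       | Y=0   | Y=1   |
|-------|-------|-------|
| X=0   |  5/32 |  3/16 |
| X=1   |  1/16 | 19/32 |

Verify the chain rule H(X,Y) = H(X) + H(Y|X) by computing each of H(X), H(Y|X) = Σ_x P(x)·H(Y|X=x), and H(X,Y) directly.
H(X) = 0.9284 bits, H(Y|X) = 0.6394 bits, H(X,Y) = 1.5678 bits

Marginal of X (row sums):
  P(X=0) = 5/32 + 3/16 = 11/32
  P(X=1) = 1/16 + 19/32 = 21/32
H(X) = -[(11/32)·log₂(11/32) + (21/32)·log₂(21/32)]
  = 0.529570 + 0.398792 = 0.9284 bits

H(Y|X) = Σ_x P(x)·H(Y|X=x):
  X=0: P(X=0) = 11/32, P(Y|X=0) = (5/11, 6/11) → H(Y|X=0) = 0.994030
  X=1: P(X=1) = 21/32, P(Y|X=1) = (2/21, 19/21) → H(Y|X=1) = 0.453716
H(Y|X) = (11/32)·0.994030 + (21/32)·0.453716 = 0.6394 bits

H(X,Y) = -Σ_{x,y} P(x,y) log₂ P(x,y). Per-cell terms -P(x,y)·log₂P(x,y):
  X=0: 0.418449, 0.452820
  X=1: 0.250000, 0.446543
Sum of the 4 terms: H(X,Y) = 1.5678 bits

Chain rule check:
  H(X) + H(Y|X) = 0.9284 + 0.6394 = 1.5678 bits
  H(X,Y) = 1.5678 bits
✓ Chain rule verified.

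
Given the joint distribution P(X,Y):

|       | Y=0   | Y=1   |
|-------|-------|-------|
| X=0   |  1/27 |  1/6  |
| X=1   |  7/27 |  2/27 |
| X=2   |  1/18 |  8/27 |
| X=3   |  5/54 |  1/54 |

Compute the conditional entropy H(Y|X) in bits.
0.6877 bits

H(Y|X) = H(X,Y) - H(X)

H(X,Y) = -Σ_{x,y} P(x,y) log₂ P(x,y). Per-cell terms -P(x,y)·log₂P(x,y):
  X=0: 0.1761069, 0.4308271
  X=1: 0.5049159, 0.2781398
  X=2: 0.2316625, 0.5199667
  X=3: 0.3178666, 0.1065720
Sum of the 8 terms: H(X,Y) = 2.5660575 bits

Marginal of X (row sums):
  P(X=0) = 1/27 + 1/6 = 11/54
  P(X=1) = 7/27 + 2/27 = 1/3
  P(X=2) = 1/18 + 8/27 = 19/54
  P(X=3) = 5/54 + 1/54 = 1/9
H(X) = -[(11/54)·log₂(11/54) + (1/3)·log₂(1/3) + (19/54)·log₂(19/54) + (1/9)·log₂(1/9)]
  = 0.4675929 + 0.5283208 + 0.5302267 + 0.3522139 = 1.8783543 bits

H(Y|X) = H(X,Y) - H(X) = 2.5660575 - 1.8783543 = 0.6877 bits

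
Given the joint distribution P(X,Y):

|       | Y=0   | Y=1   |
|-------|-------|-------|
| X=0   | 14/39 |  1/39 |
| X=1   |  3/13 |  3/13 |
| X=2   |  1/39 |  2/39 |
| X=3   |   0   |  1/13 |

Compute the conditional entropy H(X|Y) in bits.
1.3212 bits

H(X|Y) = H(X,Y) - H(Y)

H(X,Y) = -Σ_{x,y} P(x,y) log₂ P(x,y). Per-cell terms -P(x,y)·log₂P(x,y):
  X=0: 0.5306, 0.1355
  X=1: 0.4882, 0.4882
  X=2: 0.1355, 0.2198
  X=3: 0.0000, 0.2846
  (cells with P = 0 contribute 0)
Sum of the 8 terms: H(X,Y) = 2.2824 bits

Marginal of Y (column sums):
  P(Y=0) = 14/39 + 3/13 + 1/39 + 0 = 8/13
  P(Y=1) = 1/39 + 3/13 + 2/39 + 1/13 = 5/13
H(Y) = -[(8/13)·log₂(8/13) + (5/13)·log₂(5/13)]
  = 0.4310 + 0.5302 = 0.9612 bits

H(X|Y) = H(X,Y) - H(Y) = 2.2824 - 0.9612 = 1.3212 bits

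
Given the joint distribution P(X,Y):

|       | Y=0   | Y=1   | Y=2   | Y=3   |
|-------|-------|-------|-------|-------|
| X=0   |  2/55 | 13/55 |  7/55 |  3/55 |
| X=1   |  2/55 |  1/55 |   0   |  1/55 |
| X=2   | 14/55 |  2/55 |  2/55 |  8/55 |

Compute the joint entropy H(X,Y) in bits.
2.9120 bits

H(X,Y) = -Σ_{x,y} P(x,y) log₂ P(x,y). Per-cell terms -P(x,y)·log₂P(x,y):
  X=0: 0.17387, 0.49185, 0.37851, 0.22889
  X=1: 0.17387, 0.10512, 0.00000, 0.10512
  X=2: 0.50247, 0.17387, 0.17387, 0.40456
  (cells with P = 0 contribute 0)
Sum of the 12 terms: H(X,Y) = 2.9120 bits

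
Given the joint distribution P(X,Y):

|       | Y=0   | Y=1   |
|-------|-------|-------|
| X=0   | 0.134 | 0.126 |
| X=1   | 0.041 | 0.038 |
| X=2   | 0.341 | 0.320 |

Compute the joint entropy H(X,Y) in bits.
2.1886 bits

H(X,Y) = -Σ_{x,y} P(x,y) log₂ P(x,y). Per-cell terms -P(x,y)·log₂P(x,y):
  X=0: 0.388559, 0.376552
  X=1: 0.188938, 0.179279
  X=2: 0.529285, 0.526034
Sum of the 6 terms: H(X,Y) = 2.1886 bits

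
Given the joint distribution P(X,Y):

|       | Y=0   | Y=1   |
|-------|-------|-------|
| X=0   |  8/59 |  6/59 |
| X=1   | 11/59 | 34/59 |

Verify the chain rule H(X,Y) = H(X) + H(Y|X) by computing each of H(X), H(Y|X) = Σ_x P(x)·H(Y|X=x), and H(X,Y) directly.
H(X) = 0.7905 bits, H(Y|X) = 0.8457 bits, H(X,Y) = 1.6362 bits

Marginal of X (row sums):
  P(X=0) = 8/59 + 6/59 = 14/59
  P(X=1) = 11/59 + 34/59 = 45/59
H(X) = -[(14/59)·log₂(14/59) + (45/59)·log₂(45/59)]
  = 0.492441 + 0.298060 = 0.7905 bits

H(Y|X) = Σ_x P(x)·H(Y|X=x):
  X=0: P(X=0) = 14/59, P(Y|X=0) = (4/7, 3/7) → H(Y|X=0) = 0.985228
  X=1: P(X=1) = 45/59, P(Y|X=1) = (11/45, 34/45) → H(Y|X=1) = 0.802353
H(Y|X) = (14/59)·0.985228 + (45/59)·0.802353 = 0.8457 bits

H(X,Y) = -Σ_{x,y} P(x,y) log₂ P(x,y). Per-cell terms -P(x,y)·log₂P(x,y):
  X=0: 0.390867, 0.335357
  X=1: 0.451785, 0.458239
Sum of the 4 terms: H(X,Y) = 1.6362 bits

Chain rule check:
  H(X) + H(Y|X) = 0.7905 + 0.8457 = 1.6362 bits
  H(X,Y) = 1.6362 bits
✓ Chain rule verified.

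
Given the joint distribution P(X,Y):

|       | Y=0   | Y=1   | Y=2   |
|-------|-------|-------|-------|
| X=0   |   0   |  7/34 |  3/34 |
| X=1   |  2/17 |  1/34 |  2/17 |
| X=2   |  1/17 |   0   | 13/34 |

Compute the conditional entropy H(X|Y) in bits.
1.0422 bits

H(X|Y) = H(X,Y) - H(Y)

H(X,Y) = -Σ_{x,y} P(x,y) log₂ P(x,y). Per-cell terms -P(x,y)·log₂P(x,y):
  X=0: 0.00000, 0.46943, 0.30904
  X=1: 0.36323, 0.14963, 0.36323
  X=2: 0.24044, 0.00000, 0.53033
  (cells with P = 0 contribute 0)
Sum of the 9 terms: H(X,Y) = 2.4253 bits

Marginal of Y (column sums):
  P(Y=0) = 0 + 2/17 + 1/17 = 3/17
  P(Y=1) = 7/34 + 1/34 + 0 = 4/17
  P(Y=2) = 3/34 + 2/17 + 13/34 = 10/17
H(Y) = -[(3/17)·log₂(3/17) + (4/17)·log₂(4/17) + (10/17)·log₂(10/17)]
  = 0.44162 + 0.49117 + 0.45031 = 1.3831 bits

H(X|Y) = H(X,Y) - H(Y) = 2.4253 - 1.3831 = 1.0422 bits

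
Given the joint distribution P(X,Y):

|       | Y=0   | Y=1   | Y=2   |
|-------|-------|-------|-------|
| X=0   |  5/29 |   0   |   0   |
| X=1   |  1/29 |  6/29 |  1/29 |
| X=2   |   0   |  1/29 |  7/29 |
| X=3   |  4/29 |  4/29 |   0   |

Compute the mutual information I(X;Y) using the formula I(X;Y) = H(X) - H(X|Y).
0.8541 bits

I(X;Y) = H(X) - H(X|Y)

Marginal of X (row sums):
  P(X=0) = 5/29 + 0 + 0 = 5/29
  P(X=1) = 1/29 + 6/29 + 1/29 = 8/29
  P(X=2) = 0 + 1/29 + 7/29 = 8/29
  P(X=3) = 4/29 + 4/29 + 0 = 8/29
H(X) = -[(5/29)·log₂(5/29) + (8/29)·log₂(8/29) + (8/29)·log₂(8/29) + (8/29)·log₂(8/29)]
  = 0.43725 + 0.51255 + 0.51255 + 0.51255 = 1.9749 bits

Marginal of Y (column sums):
  P(Y=0) = 5/29 + 1/29 + 0 + 4/29 = 10/29
  P(Y=1) = 0 + 6/29 + 1/29 + 4/29 = 11/29
  P(Y=2) = 0 + 1/29 + 7/29 + 0 = 8/29
H(X|Y) = Σ_y P(y)·H(X|Y=y):
  Y=0: P(Y=0) = 10/29, P(X|Y=0) = (1/2, 1/10, 0, 2/5) → H(X|Y=0) = 1.36096
  Y=1: P(Y=1) = 11/29, P(X|Y=1) = (0, 6/11, 1/11, 4/11) → H(X|Y=1) = 1.32218
  Y=2: P(Y=2) = 8/29, P(X|Y=2) = (0, 1/8, 7/8, 0) → H(X|Y=2) = 0.54356
H(X|Y) = (10/29)·1.36096 + (11/29)·1.32218 + (8/29)·0.54356 = 1.1208 bits

I(X;Y) = H(X) - H(X|Y) = 1.9749 - 1.1208 = 0.8541 bits

Cross-check via I(X;Y) = H(X) + H(Y) - H(X,Y): computing H(Y) from the column sums and H(X,Y) from the 12 cells in the same way gives H(Y) = 1.5727 bits and H(X,Y) = 2.6935 bits, so
I(X;Y) = 1.9749 + 1.5727 - 2.6935 = 0.8541 bits ✓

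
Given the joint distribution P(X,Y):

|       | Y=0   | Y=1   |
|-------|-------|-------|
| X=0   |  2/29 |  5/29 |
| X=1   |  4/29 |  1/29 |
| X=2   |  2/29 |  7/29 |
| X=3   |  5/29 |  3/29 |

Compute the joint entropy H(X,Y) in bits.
2.8019 bits

H(X,Y) = -Σ_{x,y} P(x,y) log₂ P(x,y). Per-cell terms -P(x,y)·log₂P(x,y):
  X=0: 0.26607, 0.43725
  X=1: 0.39420, 0.16752
  X=2: 0.26607, 0.49498
  X=3: 0.43725, 0.33859
Sum of the 8 terms: H(X,Y) = 2.8019 bits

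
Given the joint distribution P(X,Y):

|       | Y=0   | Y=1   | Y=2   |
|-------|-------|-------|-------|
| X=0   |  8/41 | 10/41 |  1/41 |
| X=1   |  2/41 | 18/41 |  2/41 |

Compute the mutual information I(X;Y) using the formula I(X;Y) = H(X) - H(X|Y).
0.1107 bits

I(X;Y) = H(X) - H(X|Y)

Marginal of X (row sums):
  P(X=0) = 8/41 + 10/41 + 1/41 = 19/41
  P(X=1) = 2/41 + 18/41 + 2/41 = 22/41
H(X) = -[(19/41)·log₂(19/41) + (22/41)·log₂(22/41)]
  = 0.5142 + 0.4819 = 0.9961 bits

Marginal of Y (column sums):
  P(Y=0) = 8/41 + 2/41 = 10/41
  P(Y=1) = 10/41 + 18/41 = 28/41
  P(Y=2) = 1/41 + 2/41 = 3/41
H(X|Y) = Σ_y P(y)·H(X|Y=y):
  Y=0: P(Y=0) = 10/41, P(X|Y=0) = (4/5, 1/5) → H(X|Y=0) = 0.7219
  Y=1: P(Y=1) = 28/41, P(X|Y=1) = (5/14, 9/14) → H(X|Y=1) = 0.9403
  Y=2: P(Y=2) = 3/41, P(X|Y=2) = (1/3, 2/3) → H(X|Y=2) = 0.9183
H(X|Y) = (10/41)·0.7219 + (28/41)·0.9403 + (3/41)·0.9183 = 0.8854 bits

I(X;Y) = H(X) - H(X|Y) = 0.9961 - 0.8854 = 0.1107 bits

Cross-check via I(X;Y) = H(X) + H(Y) - H(X,Y): computing H(Y) from the column sums and H(X,Y) from the 6 cells in the same way gives H(Y) = 1.1483 bits and H(X,Y) = 2.0337 bits, so
I(X;Y) = 0.9961 + 1.1483 - 2.0337 = 0.1107 bits ✓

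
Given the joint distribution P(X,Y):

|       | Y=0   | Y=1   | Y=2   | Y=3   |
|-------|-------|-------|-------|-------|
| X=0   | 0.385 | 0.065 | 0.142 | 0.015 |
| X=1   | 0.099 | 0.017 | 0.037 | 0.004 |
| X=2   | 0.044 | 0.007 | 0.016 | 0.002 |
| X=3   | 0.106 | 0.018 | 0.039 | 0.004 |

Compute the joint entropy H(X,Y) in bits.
2.9390 bits

H(X,Y) = -Σ_{x,y} P(x,y) log₂ P(x,y). Per-cell terms -P(x,y)·log₂P(x,y):
  X=0: 0.53017, 0.25632, 0.39988, 0.09088
  X=1: 0.33031, 0.09993, 0.17598, 0.03186
  X=2: 0.19828, 0.05011, 0.09545, 0.01793
  X=3: 0.34321, 0.10433, 0.18253, 0.03186
Sum of the 16 terms: H(X,Y) = 2.9390 bits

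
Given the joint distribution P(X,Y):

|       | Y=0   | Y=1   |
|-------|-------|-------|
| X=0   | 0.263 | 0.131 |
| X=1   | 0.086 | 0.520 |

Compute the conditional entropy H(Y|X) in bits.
0.7185 bits

H(Y|X) = H(X,Y) - H(X)

H(X,Y) = -Σ_{x,y} P(x,y) log₂ P(x,y). Per-cell terms -P(x,y)·log₂P(x,y):
  X=0: 0.5067656, 0.3841393
  X=1: 0.3043987, 0.4905766
Sum of the 4 terms: H(X,Y) = 1.685880 bits

Marginal of X (row sums):
  P(X=0) = 0.263 + 0.131 = 0.394
  P(X=1) = 0.086 + 0.520 = 0.606
H(X) = -[0.394·log₂(0.394) + 0.606·log₂(0.606)]
  = 0.5294306 + 0.4379018 = 0.967332 bits

H(Y|X) = H(X,Y) - H(X) = 1.685880 - 0.967332 = 0.7185 bits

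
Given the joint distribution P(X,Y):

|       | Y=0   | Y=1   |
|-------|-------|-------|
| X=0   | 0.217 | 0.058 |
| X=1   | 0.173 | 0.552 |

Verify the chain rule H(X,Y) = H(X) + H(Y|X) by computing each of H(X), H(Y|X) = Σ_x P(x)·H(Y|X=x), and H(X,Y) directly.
H(X) = 0.8485 bits, H(Y|X) = 0.7791 bits, H(X,Y) = 1.6277 bits

Marginal of X (row sums):
  P(X=0) = 0.217 + 0.058 = 0.275
  P(X=1) = 0.173 + 0.552 = 0.725
H(X) = -[0.275·log₂(0.275) + 0.725·log₂(0.725)]
  = 0.512187 + 0.336362 = 0.8485 bits

H(Y|X) = Σ_x P(x)·H(Y|X=x):
  X=0: P(X=0) = 0.275, P(Y|X=0) = (217/275, 58/275) → H(Y|X=0) = 0.743217
  X=1: P(X=1) = 0.725, P(Y|X=1) = (173/725, 552/725) → H(Y|X=1) = 0.792739
H(Y|X) = 0.275·0.743217 + 0.725·0.792739 = 0.7791 bits

H(X,Y) = -Σ_{x,y} P(x,y) log₂ P(x,y). Per-cell terms -P(x,y)·log₂P(x,y):
  X=0: 0.478319, 0.238253
  X=1: 0.437890, 0.473207
Sum of the 4 terms: H(X,Y) = 1.6277 bits

Chain rule check:
  H(X) + H(Y|X) = 0.8485 + 0.7791 = 1.6276 bits
  H(X,Y) = 1.6277 bits
✓ Chain rule verified (Δ = 0.0001 is 4-dp rounding noise: each of the three values was rounded independently).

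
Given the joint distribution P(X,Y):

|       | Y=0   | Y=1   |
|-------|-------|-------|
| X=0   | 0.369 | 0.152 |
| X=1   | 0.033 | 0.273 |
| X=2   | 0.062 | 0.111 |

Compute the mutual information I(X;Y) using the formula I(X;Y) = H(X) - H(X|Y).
0.2287 bits

I(X;Y) = H(X) - H(X|Y)

Marginal of X (row sums):
  P(X=0) = 0.369 + 0.152 = 0.521
  P(X=1) = 0.033 + 0.273 = 0.306
  P(X=2) = 0.062 + 0.111 = 0.173
H(X) = -[0.521·log₂(0.521) + 0.306·log₂(0.306) + 0.173·log₂(0.173)]
  = 0.49008 + 0.52277 + 0.43789 = 1.45074 bits

Marginal of Y (column sums):
  P(Y=0) = 0.369 + 0.033 + 0.062 = 0.464
  P(Y=1) = 0.152 + 0.273 + 0.111 = 0.536
H(X|Y) = Σ_y P(y)·H(X|Y=y):
  Y=0: P(Y=0) = 0.464, P(X|Y=0) = (369/464, 33/464, 31/232) → H(X|Y=0) = 0.92207
  Y=1: P(Y=1) = 0.536, P(X|Y=1) = (19/67, 273/536, 111/536) → H(X|Y=1) = 1.48178
H(X|Y) = 0.464·0.92207 + 0.536·1.48178 = 1.22207 bits

I(X;Y) = H(X) - H(X|Y) = 1.45074 - 1.22207 = 0.2287 bits

Cross-check via I(X;Y) = H(X) + H(Y) - H(X,Y): computing H(Y) from the column sums and H(X,Y) from the 6 cells in the same way gives H(Y) = 0.99626 bits and H(X,Y) = 2.21833 bits, so
I(X;Y) = 1.45074 + 0.99626 - 2.21833 = 0.2287 bits ✓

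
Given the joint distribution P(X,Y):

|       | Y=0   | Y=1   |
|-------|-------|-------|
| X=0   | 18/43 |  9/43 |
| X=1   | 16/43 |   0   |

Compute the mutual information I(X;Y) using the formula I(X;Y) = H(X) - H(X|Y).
0.1635 bits

I(X;Y) = H(X) - H(X|Y)

Marginal of X (row sums):
  P(X=0) = 18/43 + 9/43 = 27/43
  P(X=1) = 16/43 + 0 = 16/43
H(X) = -[(27/43)·log₂(27/43) + (16/43)·log₂(16/43)]
  = 0.4215625 + 0.5307032 = 0.952266 bits

Marginal of Y (column sums):
  P(Y=0) = 18/43 + 16/43 = 34/43
  P(Y=1) = 9/43 + 0 = 9/43
H(X|Y) = Σ_y P(y)·H(X|Y=y):
  Y=0: P(Y=0) = 34/43, P(X|Y=0) = (9/17, 8/17) → H(X|Y=0) = 0.9975025
  Y=1: P(Y=1) = 9/43, P(X|Y=1) = (1, 0) → H(X|Y=1) = 0.0000000
H(X|Y) = (34/43)·0.9975025 + (9/43)·0.0000000 = 0.788723 bits

I(X;Y) = H(X) - H(X|Y) = 0.952266 - 0.788723 = 0.1635 bits

Cross-check via I(X;Y) = H(X) + H(Y) - H(X,Y): computing H(Y) from the column sums and H(X,Y) from the 4 cells in the same way gives H(Y) = 0.740147 bits and H(X,Y) = 1.528870 bits, so
I(X;Y) = 0.952266 + 0.740147 - 1.528870 = 0.1635 bits ✓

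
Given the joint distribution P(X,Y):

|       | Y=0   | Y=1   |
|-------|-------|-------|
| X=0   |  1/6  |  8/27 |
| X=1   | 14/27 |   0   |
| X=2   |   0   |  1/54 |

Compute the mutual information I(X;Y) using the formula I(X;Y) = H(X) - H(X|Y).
0.4622 bits

I(X;Y) = H(X) - H(X|Y)

Marginal of X (row sums):
  P(X=0) = 1/6 + 8/27 = 25/54
  P(X=1) = 14/27 + 0 = 14/27
  P(X=2) = 0 + 1/54 = 1/54
H(X) = -[(25/54)·log₂(25/54) + (14/27)·log₂(14/27) + (1/54)·log₂(1/54)]
  = 0.514366 + 0.491313 + 0.106572 = 1.11225 bits

Marginal of Y (column sums):
  P(Y=0) = 1/6 + 14/27 + 0 = 37/54
  P(Y=1) = 8/27 + 0 + 1/54 = 17/54
H(X|Y) = Σ_y P(y)·H(X|Y=y):
  Y=0: P(Y=0) = 37/54, P(X|Y=0) = (9/37, 28/37, 0) → H(X|Y=0) = 0.800392
  Y=1: P(Y=1) = 17/54, P(X|Y=1) = (16/17, 0, 1/17) → H(X|Y=1) = 0.322757
H(X|Y) = (37/54)·0.800392 + (17/54)·0.322757 = 0.65003 bits

I(X;Y) = H(X) - H(X|Y) = 1.11225 - 0.65003 = 0.4622 bits

Cross-check via I(X;Y) = H(X) + H(Y) - H(X,Y): computing H(Y) from the column sums and H(X,Y) from the 6 cells in the same way gives H(Y) = 0.89865 bits and H(X,Y) = 1.54868 bits, so
I(X;Y) = 1.11225 + 0.89865 - 1.54868 = 0.4622 bits ✓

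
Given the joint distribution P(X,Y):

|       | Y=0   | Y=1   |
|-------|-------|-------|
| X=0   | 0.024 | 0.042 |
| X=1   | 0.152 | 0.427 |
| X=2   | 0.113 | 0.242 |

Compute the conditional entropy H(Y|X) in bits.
0.8637 bits

H(Y|X) = H(X,Y) - H(X)

H(X,Y) = -Σ_{x,y} P(x,y) log₂ P(x,y). Per-cell terms -P(x,y)·log₂P(x,y):
  X=0: 0.1291, 0.1921
  X=1: 0.4131, 0.5242
  X=2: 0.3555, 0.4954
Sum of the 6 terms: H(X,Y) = 2.1094 bits

Marginal of X (row sums):
  P(X=0) = 0.024 + 0.042 = 0.066
  P(X=1) = 0.152 + 0.427 = 0.579
  P(X=2) = 0.113 + 0.242 = 0.355
H(X) = -[0.066·log₂(0.066) + 0.579·log₂(0.579) + 0.355·log₂(0.355)]
  = 0.2588 + 0.4565 + 0.5304 = 1.2457 bits

H(Y|X) = H(X,Y) - H(X) = 2.1094 - 1.2457 = 0.8637 bits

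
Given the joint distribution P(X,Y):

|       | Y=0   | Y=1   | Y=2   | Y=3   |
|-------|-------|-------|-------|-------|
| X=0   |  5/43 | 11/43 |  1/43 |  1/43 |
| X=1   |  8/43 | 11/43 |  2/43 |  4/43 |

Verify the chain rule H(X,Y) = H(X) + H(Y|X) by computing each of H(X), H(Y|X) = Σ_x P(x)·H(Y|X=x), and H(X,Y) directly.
H(X) = 0.9808 bits, H(Y|X) = 1.6148 bits, H(X,Y) = 2.5956 bits

Marginal of X (row sums):
  P(X=0) = 5/43 + 11/43 + 1/43 + 1/43 = 18/43
  P(X=1) = 8/43 + 11/43 + 2/43 + 4/43 = 25/43
H(X) = -[(18/43)·log₂(18/43) + (25/43)·log₂(25/43)]
  = 0.5259 + 0.4549 = 0.9808 bits

H(Y|X) = Σ_x P(x)·H(Y|X=x):
  X=0: P(X=0) = 18/43, P(Y|X=0) = (5/18, 11/18, 1/18, 1/18) → H(Y|X=0) = 1.4108
  X=1: P(X=1) = 25/43, P(Y|X=1) = (8/25, 11/25, 2/25, 4/25) → H(Y|X=1) = 1.7617
H(Y|X) = (18/43)·1.4108 + (25/43)·1.7617 = 1.6148 bits

H(X,Y) = -Σ_{x,y} P(x,y) log₂ P(x,y). Per-cell terms -P(x,y)·log₂P(x,y):
  X=0: 0.3610, 0.5031, 0.1262, 0.1262
  X=1: 0.4514, 0.5031, 0.2059, 0.3187
Sum of the 8 terms: H(X,Y) = 2.5956 bits

Chain rule check:
  H(X) + H(Y|X) = 0.9808 + 1.6148 = 2.5956 bits
  H(X,Y) = 2.5956 bits
✓ Chain rule verified.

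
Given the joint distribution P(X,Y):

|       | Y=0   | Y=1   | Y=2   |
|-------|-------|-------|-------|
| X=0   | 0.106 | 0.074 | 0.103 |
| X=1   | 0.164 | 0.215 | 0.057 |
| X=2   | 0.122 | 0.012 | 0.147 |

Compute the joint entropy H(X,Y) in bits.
2.9525 bits

H(X,Y) = -Σ_{x,y} P(x,y) log₂ P(x,y). Per-cell terms -P(x,y)·log₂P(x,y):
  X=0: 0.34321, 0.27797, 0.33777
  X=1: 0.42775, 0.47678, 0.23557
  X=2: 0.37028, 0.07657, 0.40662
Sum of the 9 terms: H(X,Y) = 2.9525 bits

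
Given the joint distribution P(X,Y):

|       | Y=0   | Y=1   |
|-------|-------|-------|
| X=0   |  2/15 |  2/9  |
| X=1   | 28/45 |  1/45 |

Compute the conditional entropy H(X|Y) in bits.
0.6154 bits

H(X|Y) = H(X,Y) - H(Y)

H(X,Y) = -Σ_{x,y} P(x,y) log₂ P(x,y). Per-cell terms -P(x,y)·log₂P(x,y):
  X=0: 0.387585, 0.482206
  X=1: 0.425910, 0.122041
Sum of the 4 terms: H(X,Y) = 1.41774 bits

Marginal of Y (column sums):
  P(Y=0) = 2/15 + 28/45 = 34/45
  P(Y=1) = 2/9 + 1/45 = 11/45
H(Y) = -[(34/45)·log₂(34/45) + (11/45)·log₂(11/45)]
  = 0.305539 + 0.496814 = 0.80235 bits

H(X|Y) = H(X,Y) - H(Y) = 1.41774 - 0.80235 = 0.6154 bits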